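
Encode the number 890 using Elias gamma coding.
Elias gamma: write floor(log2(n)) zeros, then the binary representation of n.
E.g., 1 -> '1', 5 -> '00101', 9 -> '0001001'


num_bits = floor(log2(890)) + 1 = 10
leading_zeros = num_bits - 1 = 9
binary(890) = 1101111010

Elias gamma(890) = '000000000' + '1101111010' = 0000000001101111010 (19 bits)


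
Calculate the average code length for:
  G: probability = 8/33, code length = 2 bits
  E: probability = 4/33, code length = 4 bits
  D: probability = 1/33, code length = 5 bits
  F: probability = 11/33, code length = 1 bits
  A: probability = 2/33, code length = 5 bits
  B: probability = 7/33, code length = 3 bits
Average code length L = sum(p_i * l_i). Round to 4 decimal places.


Weighted contributions p_i * l_i:
  G: (8/33) * 2 = 16/33
  E: (4/33) * 4 = 16/33
  D: (1/33) * 5 = 5/33
  F: (11/33) * 1 = 11/33
  A: (2/33) * 5 = 10/33
  B: (7/33) * 3 = 21/33
Sum = (16 + 16 + 5 + 11 + 10 + 21)/33 = 79/33

L = 79/33 = 2.3939 bits/symbol


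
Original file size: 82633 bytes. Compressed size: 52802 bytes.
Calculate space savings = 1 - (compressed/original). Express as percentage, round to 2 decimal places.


ratio = compressed/original = 52802/82633 = 0.638994
savings = 1 - ratio = 1 - 0.638994 = 0.361006
as a percentage: 0.361006 * 100 = 36.1%

Space savings = 1 - 52802/82633 = 36.1%


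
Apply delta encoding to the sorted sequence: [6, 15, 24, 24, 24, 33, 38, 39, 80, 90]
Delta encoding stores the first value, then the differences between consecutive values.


First value: 6
Deltas:
  15 - 6 = 9
  24 - 15 = 9
  24 - 24 = 0
  24 - 24 = 0
  33 - 24 = 9
  38 - 33 = 5
  39 - 38 = 1
  80 - 39 = 41
  90 - 80 = 10


Delta encoded: [6, 9, 9, 0, 0, 9, 5, 1, 41, 10]


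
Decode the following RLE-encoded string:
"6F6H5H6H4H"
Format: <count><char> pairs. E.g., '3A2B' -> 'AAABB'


Expanding each <count><char> pair:
  6F -> 'FFFFFF'
  6H -> 'HHHHHH'
  5H -> 'HHHHH'
  6H -> 'HHHHHH'
  4H -> 'HHHH'

Decoded = FFFFFFHHHHHHHHHHHHHHHHHHHHH


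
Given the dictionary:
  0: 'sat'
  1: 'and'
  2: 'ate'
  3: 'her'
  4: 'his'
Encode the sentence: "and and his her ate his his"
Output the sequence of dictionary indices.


Look up each word in the dictionary:
  'and' -> 1
  'and' -> 1
  'his' -> 4
  'her' -> 3
  'ate' -> 2
  'his' -> 4
  'his' -> 4

Encoded: [1, 1, 4, 3, 2, 4, 4]


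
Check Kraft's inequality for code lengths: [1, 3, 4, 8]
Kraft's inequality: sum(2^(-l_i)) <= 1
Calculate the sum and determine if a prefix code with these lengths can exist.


Sum = 2^(-1) + 2^(-3) + 2^(-4) + 2^(-8)
    = 0.5 + 0.125 + 0.0625 + 0.00390625
    = 177/256 = 0.69140625
Since 0.69140625 <= 1, Kraft's inequality IS satisfied.
A prefix code with these lengths CAN exist.

Kraft sum = 0.69140625. Satisfied.


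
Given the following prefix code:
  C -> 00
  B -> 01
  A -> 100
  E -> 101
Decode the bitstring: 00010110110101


Decoding step by step:
Bits 00 -> C
Bits 01 -> B
Bits 01 -> B
Bits 101 -> E
Bits 101 -> E
Bits 01 -> B


Decoded message: CBBEEB


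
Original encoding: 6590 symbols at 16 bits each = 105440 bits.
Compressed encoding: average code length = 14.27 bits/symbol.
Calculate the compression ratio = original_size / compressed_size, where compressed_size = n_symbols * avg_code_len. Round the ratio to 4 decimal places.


original_size = n_symbols * orig_bits = 6590 * 16 = 105440 bits
compressed_size = n_symbols * avg_code_len = 6590 * 14.27 = 94039.3 bits
ratio = original_size / compressed_size = 105440 / 94039.3 = 1.1212

Compression ratio = 1.1212


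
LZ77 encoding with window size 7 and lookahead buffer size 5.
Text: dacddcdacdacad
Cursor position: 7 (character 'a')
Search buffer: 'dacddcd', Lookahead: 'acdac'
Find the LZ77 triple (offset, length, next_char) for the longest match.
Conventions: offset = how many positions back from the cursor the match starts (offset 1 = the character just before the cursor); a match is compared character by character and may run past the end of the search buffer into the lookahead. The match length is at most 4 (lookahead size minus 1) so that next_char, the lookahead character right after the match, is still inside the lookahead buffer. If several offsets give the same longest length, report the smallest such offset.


Try each offset into the search buffer:
  offset=1 (pos 6, char 'd'): match length 0
  offset=2 (pos 5, char 'c'): match length 0
  offset=3 (pos 4, char 'd'): match length 0
  offset=4 (pos 3, char 'd'): match length 0
  offset=5 (pos 2, char 'c'): match length 0
  offset=6 (pos 1, char 'a'): match length 3
  offset=7 (pos 0, char 'd'): match length 0
Longest match has length 3 at offset 6.
next_char = character at position 7 + 3 = 10 -> 'a'

Best match: offset=6, length=3 (matching 'acd' starting at position 1)
LZ77 triple: (6, 3, 'a')


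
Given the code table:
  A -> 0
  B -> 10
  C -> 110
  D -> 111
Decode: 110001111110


Decoding:
110 -> C
0 -> A
0 -> A
111 -> D
111 -> D
0 -> A


Result: CAADDA


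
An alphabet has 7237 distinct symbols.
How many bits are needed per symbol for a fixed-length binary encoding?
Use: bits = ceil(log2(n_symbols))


log2(7237) = 12.8212
Bracket: 2^12 = 4096 < 7237 <= 2^13 = 8192
So ceil(log2(7237)) = 13

bits = ceil(log2(7237)) = ceil(12.8212) = 13 bits


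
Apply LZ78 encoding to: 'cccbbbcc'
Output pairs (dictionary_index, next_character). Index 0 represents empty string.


LZ78 encoding steps:
Dictionary: {0: ''}
Step 1: w='' (idx 0), next='c' -> output (0, 'c'), add 'c' as idx 1
Step 2: w='c' (idx 1), next='c' -> output (1, 'c'), add 'cc' as idx 2
Step 3: w='' (idx 0), next='b' -> output (0, 'b'), add 'b' as idx 3
Step 4: w='b' (idx 3), next='b' -> output (3, 'b'), add 'bb' as idx 4
Step 5: w='cc' (idx 2), end of input -> output (2, '')


Encoded: [(0, 'c'), (1, 'c'), (0, 'b'), (3, 'b'), (2, '')]


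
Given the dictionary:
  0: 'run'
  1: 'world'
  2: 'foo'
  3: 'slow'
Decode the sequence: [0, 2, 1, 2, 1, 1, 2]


Look up each index in the dictionary:
  0 -> 'run'
  2 -> 'foo'
  1 -> 'world'
  2 -> 'foo'
  1 -> 'world'
  1 -> 'world'
  2 -> 'foo'

Decoded: "run foo world foo world world foo"


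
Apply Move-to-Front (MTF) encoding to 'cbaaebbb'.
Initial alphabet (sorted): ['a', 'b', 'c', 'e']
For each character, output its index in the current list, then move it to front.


MTF encoding:
'c': index 2 in ['a', 'b', 'c', 'e'] -> ['c', 'a', 'b', 'e']
'b': index 2 in ['c', 'a', 'b', 'e'] -> ['b', 'c', 'a', 'e']
'a': index 2 in ['b', 'c', 'a', 'e'] -> ['a', 'b', 'c', 'e']
'a': index 0 in ['a', 'b', 'c', 'e'] -> ['a', 'b', 'c', 'e']
'e': index 3 in ['a', 'b', 'c', 'e'] -> ['e', 'a', 'b', 'c']
'b': index 2 in ['e', 'a', 'b', 'c'] -> ['b', 'e', 'a', 'c']
'b': index 0 in ['b', 'e', 'a', 'c'] -> ['b', 'e', 'a', 'c']
'b': index 0 in ['b', 'e', 'a', 'c'] -> ['b', 'e', 'a', 'c']


Output: [2, 2, 2, 0, 3, 2, 0, 0]


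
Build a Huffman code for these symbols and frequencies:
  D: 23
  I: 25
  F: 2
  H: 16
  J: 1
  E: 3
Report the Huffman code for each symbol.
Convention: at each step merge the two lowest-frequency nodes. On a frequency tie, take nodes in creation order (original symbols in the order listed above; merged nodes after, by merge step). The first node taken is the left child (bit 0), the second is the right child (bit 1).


Huffman tree construction:
Step 1: Merge J(1) + F(2) = 3
Step 2: Merge E(3) + (J+F)(3) = 6
Step 3: Merge (E+(J+F))(6) + H(16) = 22
Step 4: Merge ((E+(J+F))+H)(22) + D(23) = 45
Step 5: Merge I(25) + (((E+(J+F))+H)+D)(45) = 70
Read each symbol's code off the tree from the root (left child = 0, right child = 1).

Codes:
  D: 11 (length 2)
  I: 0 (length 1)
  F: 10011 (length 5)
  H: 101 (length 3)
  J: 10010 (length 5)
  E: 1000 (length 4)
Average code length: 146/70 = 2.0857 bits/symbol


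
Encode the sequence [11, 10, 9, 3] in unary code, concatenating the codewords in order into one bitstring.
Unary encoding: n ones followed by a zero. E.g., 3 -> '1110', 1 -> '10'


Encode each number as n ones followed by a terminating 0:
  11 -> 111111111110 (12 bits)
  10 -> 11111111110 (11 bits)
  9 -> 1111111110 (10 bits)
  3 -> 1110 (4 bits)
Total length = 12 + 11 + 10 + 4 = 37 bits.

Unary([11, 10, 9, 3]) = 1111111111101111111111011111111101110 (37 bits)


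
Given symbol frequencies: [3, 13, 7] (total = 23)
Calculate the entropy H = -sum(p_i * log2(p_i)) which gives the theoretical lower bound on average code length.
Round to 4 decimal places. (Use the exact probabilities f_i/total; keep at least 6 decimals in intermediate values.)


Per-symbol terms -p_i * log2(p_i) with p_i = f_i/23:
  p = 3/23 = 0.130435: log2(p) = -2.938599, -p*log2(p) = 0.383296
  p = 13/23 = 0.565217: log2(p) = -0.823122, -p*log2(p) = 0.465243
  p = 7/23 = 0.304348: log2(p) = -1.716207, -p*log2(p) = 0.522324
H = 0.383296 + 0.465243 + 0.522324 = 1.370863

H = 1.3709 bits/symbol


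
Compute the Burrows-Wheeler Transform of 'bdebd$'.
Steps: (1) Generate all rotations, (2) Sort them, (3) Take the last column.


Rotations (sorted):
  0: $bdebd -> last char: d
  1: bd$bde -> last char: e
  2: bdebd$ -> last char: $
  3: d$bdeb -> last char: b
  4: debd$b -> last char: b
  5: ebd$bd -> last char: d


BWT = de$bbd


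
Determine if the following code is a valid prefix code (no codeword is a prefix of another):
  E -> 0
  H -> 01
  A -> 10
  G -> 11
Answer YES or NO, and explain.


Checking each pair (does one codeword prefix another?):
  E='0' vs H='01': prefix -- VIOLATION

NO -- this is NOT a valid prefix code. E (0) is a prefix of H (01).


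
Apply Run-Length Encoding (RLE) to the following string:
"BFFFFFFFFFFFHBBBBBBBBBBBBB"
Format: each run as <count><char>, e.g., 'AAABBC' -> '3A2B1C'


Scanning runs left to right:
  i=0: run of 'B' x 1 -> '1B'
  i=1: run of 'F' x 11 -> '11F'
  i=12: run of 'H' x 1 -> '1H'
  i=13: run of 'B' x 13 -> '13B'

RLE = 1B11F1H13B


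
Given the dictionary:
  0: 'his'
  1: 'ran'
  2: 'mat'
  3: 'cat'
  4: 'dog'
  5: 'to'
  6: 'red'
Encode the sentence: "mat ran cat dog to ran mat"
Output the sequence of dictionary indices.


Look up each word in the dictionary:
  'mat' -> 2
  'ran' -> 1
  'cat' -> 3
  'dog' -> 4
  'to' -> 5
  'ran' -> 1
  'mat' -> 2

Encoded: [2, 1, 3, 4, 5, 1, 2]


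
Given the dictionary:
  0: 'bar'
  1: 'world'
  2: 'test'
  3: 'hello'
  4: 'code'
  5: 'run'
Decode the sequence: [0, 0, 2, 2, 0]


Look up each index in the dictionary:
  0 -> 'bar'
  0 -> 'bar'
  2 -> 'test'
  2 -> 'test'
  0 -> 'bar'

Decoded: "bar bar test test bar"


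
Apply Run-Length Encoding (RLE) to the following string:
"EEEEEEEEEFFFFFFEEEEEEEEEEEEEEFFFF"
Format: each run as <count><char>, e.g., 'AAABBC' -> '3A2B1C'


Scanning runs left to right:
  i=0: run of 'E' x 9 -> '9E'
  i=9: run of 'F' x 6 -> '6F'
  i=15: run of 'E' x 14 -> '14E'
  i=29: run of 'F' x 4 -> '4F'

RLE = 9E6F14E4F


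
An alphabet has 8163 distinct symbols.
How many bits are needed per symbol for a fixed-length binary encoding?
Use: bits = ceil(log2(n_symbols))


log2(8163) = 12.9949
Bracket: 2^12 = 4096 < 8163 <= 2^13 = 8192
So ceil(log2(8163)) = 13

bits = ceil(log2(8163)) = ceil(12.9949) = 13 bits


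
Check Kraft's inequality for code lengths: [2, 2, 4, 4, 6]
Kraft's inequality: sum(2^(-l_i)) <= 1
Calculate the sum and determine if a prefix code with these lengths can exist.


Sum = 2^(-2) + 2^(-2) + 2^(-4) + 2^(-4) + 2^(-6)
    = 0.25 + 0.25 + 0.0625 + 0.0625 + 0.015625
    = 41/64 = 0.640625
Since 0.640625 <= 1, Kraft's inequality IS satisfied.
A prefix code with these lengths CAN exist.

Kraft sum = 0.640625. Satisfied.


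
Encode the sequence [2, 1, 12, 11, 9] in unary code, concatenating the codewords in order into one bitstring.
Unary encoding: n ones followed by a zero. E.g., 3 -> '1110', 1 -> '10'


Encode each number as n ones followed by a terminating 0:
  2 -> 110 (3 bits)
  1 -> 10 (2 bits)
  12 -> 1111111111110 (13 bits)
  11 -> 111111111110 (12 bits)
  9 -> 1111111110 (10 bits)
Total length = 3 + 2 + 13 + 12 + 10 = 40 bits.

Unary([2, 1, 12, 11, 9]) = 1101011111111111101111111111101111111110 (40 bits)


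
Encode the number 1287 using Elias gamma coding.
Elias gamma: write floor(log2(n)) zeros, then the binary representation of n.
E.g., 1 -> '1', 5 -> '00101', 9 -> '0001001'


num_bits = floor(log2(1287)) + 1 = 11
leading_zeros = num_bits - 1 = 10
binary(1287) = 10100000111

Elias gamma(1287) = '0000000000' + '10100000111' = 000000000010100000111 (21 bits)


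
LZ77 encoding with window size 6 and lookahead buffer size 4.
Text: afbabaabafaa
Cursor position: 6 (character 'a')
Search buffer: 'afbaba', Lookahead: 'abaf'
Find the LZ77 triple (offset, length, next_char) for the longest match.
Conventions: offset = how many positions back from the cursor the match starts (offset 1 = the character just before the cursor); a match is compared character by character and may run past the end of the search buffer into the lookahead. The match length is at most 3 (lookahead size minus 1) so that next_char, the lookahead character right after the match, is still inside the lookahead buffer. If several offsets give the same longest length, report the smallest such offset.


Try each offset into the search buffer:
  offset=1 (pos 5, char 'a'): match length 1
  offset=2 (pos 4, char 'b'): match length 0
  offset=3 (pos 3, char 'a'): match length 3
  offset=4 (pos 2, char 'b'): match length 0
  offset=5 (pos 1, char 'f'): match length 0
  offset=6 (pos 0, char 'a'): match length 1
Longest match has length 3 at offset 3.
next_char = character at position 6 + 3 = 9 -> 'f'

Best match: offset=3, length=3 (matching 'aba' starting at position 3)
LZ77 triple: (3, 3, 'f')


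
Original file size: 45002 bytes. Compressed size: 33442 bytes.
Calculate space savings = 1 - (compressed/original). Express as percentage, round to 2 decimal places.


ratio = compressed/original = 33442/45002 = 0.743123
savings = 1 - ratio = 1 - 0.743123 = 0.256877
as a percentage: 0.256877 * 100 = 25.69%

Space savings = 1 - 33442/45002 = 25.69%


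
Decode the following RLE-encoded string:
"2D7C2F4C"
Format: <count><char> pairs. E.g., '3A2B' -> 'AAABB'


Expanding each <count><char> pair:
  2D -> 'DD'
  7C -> 'CCCCCCC'
  2F -> 'FF'
  4C -> 'CCCC'

Decoded = DDCCCCCCCFFCCCC


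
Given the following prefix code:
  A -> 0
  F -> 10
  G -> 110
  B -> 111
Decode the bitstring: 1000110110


Decoding step by step:
Bits 10 -> F
Bits 0 -> A
Bits 0 -> A
Bits 110 -> G
Bits 110 -> G


Decoded message: FAAGG


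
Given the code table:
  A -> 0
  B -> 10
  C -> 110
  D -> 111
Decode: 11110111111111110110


Decoding:
111 -> D
10 -> B
111 -> D
111 -> D
111 -> D
110 -> C
110 -> C


Result: DBDDDCC


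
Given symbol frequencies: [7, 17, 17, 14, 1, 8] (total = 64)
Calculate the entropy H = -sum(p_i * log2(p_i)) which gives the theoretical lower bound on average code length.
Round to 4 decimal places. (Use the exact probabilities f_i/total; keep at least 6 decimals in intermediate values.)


Per-symbol terms -p_i * log2(p_i) with p_i = f_i/64:
  p = 7/64 = 0.109375: log2(p) = -3.192645, -p*log2(p) = 0.349196
  p = 17/64 = 0.265625: log2(p) = -1.912537, -p*log2(p) = 0.508018
  p = 17/64 = 0.265625: log2(p) = -1.912537, -p*log2(p) = 0.508018
  p = 14/64 = 0.218750: log2(p) = -2.192645, -p*log2(p) = 0.479641
  p = 1/64 = 0.015625: log2(p) = -6.000000, -p*log2(p) = 0.093750
  p = 8/64 = 0.125000: log2(p) = -3.000000, -p*log2(p) = 0.375000
H = 0.349196 + 0.508018 + 0.508018 + 0.479641 + 0.093750 + 0.375000 = 2.313623

H = 2.3136 bits/symbol


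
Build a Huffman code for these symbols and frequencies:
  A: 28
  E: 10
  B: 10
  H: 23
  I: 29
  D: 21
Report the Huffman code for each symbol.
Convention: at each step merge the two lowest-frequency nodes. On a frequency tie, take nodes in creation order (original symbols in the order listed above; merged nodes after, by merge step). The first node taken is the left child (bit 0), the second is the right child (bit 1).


Huffman tree construction:
Step 1: Merge E(10) + B(10) = 20
Step 2: Merge (E+B)(20) + D(21) = 41
Step 3: Merge H(23) + A(28) = 51
Step 4: Merge I(29) + ((E+B)+D)(41) = 70
Step 5: Merge (H+A)(51) + (I+((E+B)+D))(70) = 121
Read each symbol's code off the tree from the root (left child = 0, right child = 1).

Codes:
  A: 01 (length 2)
  E: 1100 (length 4)
  B: 1101 (length 4)
  H: 00 (length 2)
  I: 10 (length 2)
  D: 111 (length 3)
Average code length: 303/121 = 2.5041 bits/symbol


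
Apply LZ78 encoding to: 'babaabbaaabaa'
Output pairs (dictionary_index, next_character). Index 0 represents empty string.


LZ78 encoding steps:
Dictionary: {0: ''}
Step 1: w='' (idx 0), next='b' -> output (0, 'b'), add 'b' as idx 1
Step 2: w='' (idx 0), next='a' -> output (0, 'a'), add 'a' as idx 2
Step 3: w='b' (idx 1), next='a' -> output (1, 'a'), add 'ba' as idx 3
Step 4: w='a' (idx 2), next='b' -> output (2, 'b'), add 'ab' as idx 4
Step 5: w='ba' (idx 3), next='a' -> output (3, 'a'), add 'baa' as idx 5
Step 6: w='ab' (idx 4), next='a' -> output (4, 'a'), add 'aba' as idx 6
Step 7: w='a' (idx 2), end of input -> output (2, '')


Encoded: [(0, 'b'), (0, 'a'), (1, 'a'), (2, 'b'), (3, 'a'), (4, 'a'), (2, '')]


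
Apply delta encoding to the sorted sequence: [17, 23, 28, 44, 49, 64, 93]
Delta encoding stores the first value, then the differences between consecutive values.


First value: 17
Deltas:
  23 - 17 = 6
  28 - 23 = 5
  44 - 28 = 16
  49 - 44 = 5
  64 - 49 = 15
  93 - 64 = 29


Delta encoded: [17, 6, 5, 16, 5, 15, 29]


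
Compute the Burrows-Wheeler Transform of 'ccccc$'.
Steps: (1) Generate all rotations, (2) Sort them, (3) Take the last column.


Rotations (sorted):
  0: $ccccc -> last char: c
  1: c$cccc -> last char: c
  2: cc$ccc -> last char: c
  3: ccc$cc -> last char: c
  4: cccc$c -> last char: c
  5: ccccc$ -> last char: $


BWT = ccccc$


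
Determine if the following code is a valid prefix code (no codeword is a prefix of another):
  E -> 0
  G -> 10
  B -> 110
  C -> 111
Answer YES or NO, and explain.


Checking each pair (does one codeword prefix another?):
  E='0' vs G='10': no prefix
  E='0' vs B='110': no prefix
  E='0' vs C='111': no prefix
  G='10' vs E='0': no prefix
  G='10' vs B='110': no prefix
  G='10' vs C='111': no prefix
  B='110' vs E='0': no prefix
  B='110' vs G='10': no prefix
  B='110' vs C='111': no prefix
  C='111' vs E='0': no prefix
  C='111' vs G='10': no prefix
  C='111' vs B='110': no prefix
No violation found over all pairs.

YES -- this is a valid prefix code. No codeword is a prefix of any other codeword.


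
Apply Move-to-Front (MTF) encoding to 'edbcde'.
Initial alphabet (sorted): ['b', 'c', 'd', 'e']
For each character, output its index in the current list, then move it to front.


MTF encoding:
'e': index 3 in ['b', 'c', 'd', 'e'] -> ['e', 'b', 'c', 'd']
'd': index 3 in ['e', 'b', 'c', 'd'] -> ['d', 'e', 'b', 'c']
'b': index 2 in ['d', 'e', 'b', 'c'] -> ['b', 'd', 'e', 'c']
'c': index 3 in ['b', 'd', 'e', 'c'] -> ['c', 'b', 'd', 'e']
'd': index 2 in ['c', 'b', 'd', 'e'] -> ['d', 'c', 'b', 'e']
'e': index 3 in ['d', 'c', 'b', 'e'] -> ['e', 'd', 'c', 'b']


Output: [3, 3, 2, 3, 2, 3]


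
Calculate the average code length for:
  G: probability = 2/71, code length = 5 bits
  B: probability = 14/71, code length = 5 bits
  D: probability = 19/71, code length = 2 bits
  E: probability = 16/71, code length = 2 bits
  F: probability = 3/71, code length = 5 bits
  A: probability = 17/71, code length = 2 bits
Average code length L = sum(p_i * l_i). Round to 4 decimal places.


Weighted contributions p_i * l_i:
  G: (2/71) * 5 = 10/71
  B: (14/71) * 5 = 70/71
  D: (19/71) * 2 = 38/71
  E: (16/71) * 2 = 32/71
  F: (3/71) * 5 = 15/71
  A: (17/71) * 2 = 34/71
Sum = (10 + 70 + 38 + 32 + 15 + 34)/71 = 199/71

L = 199/71 = 2.8028 bits/symbol


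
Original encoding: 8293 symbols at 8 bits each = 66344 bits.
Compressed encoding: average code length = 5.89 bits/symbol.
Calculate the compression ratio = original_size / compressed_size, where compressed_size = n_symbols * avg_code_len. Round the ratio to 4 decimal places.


original_size = n_symbols * orig_bits = 8293 * 8 = 66344 bits
compressed_size = n_symbols * avg_code_len = 8293 * 5.89 = 48845.77 bits
ratio = original_size / compressed_size = 66344 / 48845.77 = 1.3582

Compression ratio = 1.3582


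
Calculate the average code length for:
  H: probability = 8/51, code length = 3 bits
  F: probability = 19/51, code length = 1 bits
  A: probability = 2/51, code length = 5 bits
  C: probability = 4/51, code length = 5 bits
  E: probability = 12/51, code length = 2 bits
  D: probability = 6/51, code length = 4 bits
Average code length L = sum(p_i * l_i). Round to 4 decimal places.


Weighted contributions p_i * l_i:
  H: (8/51) * 3 = 24/51
  F: (19/51) * 1 = 19/51
  A: (2/51) * 5 = 10/51
  C: (4/51) * 5 = 20/51
  E: (12/51) * 2 = 24/51
  D: (6/51) * 4 = 24/51
Sum = (24 + 19 + 10 + 20 + 24 + 24)/51 = 121/51

L = 121/51 = 2.3725 bits/symbol


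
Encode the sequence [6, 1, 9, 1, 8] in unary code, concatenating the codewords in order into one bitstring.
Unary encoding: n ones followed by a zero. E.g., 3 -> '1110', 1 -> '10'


Encode each number as n ones followed by a terminating 0:
  6 -> 1111110 (7 bits)
  1 -> 10 (2 bits)
  9 -> 1111111110 (10 bits)
  1 -> 10 (2 bits)
  8 -> 111111110 (9 bits)
Total length = 7 + 2 + 10 + 2 + 9 = 30 bits.

Unary([6, 1, 9, 1, 8]) = 111111010111111111010111111110 (30 bits)


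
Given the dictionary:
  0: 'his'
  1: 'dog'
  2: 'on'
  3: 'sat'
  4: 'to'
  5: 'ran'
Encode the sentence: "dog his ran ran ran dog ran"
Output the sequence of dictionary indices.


Look up each word in the dictionary:
  'dog' -> 1
  'his' -> 0
  'ran' -> 5
  'ran' -> 5
  'ran' -> 5
  'dog' -> 1
  'ran' -> 5

Encoded: [1, 0, 5, 5, 5, 1, 5]


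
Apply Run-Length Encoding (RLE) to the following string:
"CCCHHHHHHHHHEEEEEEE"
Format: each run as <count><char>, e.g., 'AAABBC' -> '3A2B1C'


Scanning runs left to right:
  i=0: run of 'C' x 3 -> '3C'
  i=3: run of 'H' x 9 -> '9H'
  i=12: run of 'E' x 7 -> '7E'

RLE = 3C9H7E


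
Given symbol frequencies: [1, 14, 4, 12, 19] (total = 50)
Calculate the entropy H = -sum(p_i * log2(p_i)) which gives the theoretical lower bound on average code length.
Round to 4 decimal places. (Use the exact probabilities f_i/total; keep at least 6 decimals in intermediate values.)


Per-symbol terms -p_i * log2(p_i) with p_i = f_i/50:
  p = 1/50 = 0.020000: log2(p) = -5.643856, -p*log2(p) = 0.112877
  p = 14/50 = 0.280000: log2(p) = -1.836501, -p*log2(p) = 0.514220
  p = 4/50 = 0.080000: log2(p) = -3.643856, -p*log2(p) = 0.291508
  p = 12/50 = 0.240000: log2(p) = -2.058894, -p*log2(p) = 0.494134
  p = 19/50 = 0.380000: log2(p) = -1.395929, -p*log2(p) = 0.530453
H = 0.112877 + 0.514220 + 0.291508 + 0.494134 + 0.530453 = 1.943192

H = 1.9432 bits/symbol


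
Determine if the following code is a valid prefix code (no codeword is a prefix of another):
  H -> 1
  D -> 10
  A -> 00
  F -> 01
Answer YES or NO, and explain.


Checking each pair (does one codeword prefix another?):
  H='1' vs D='10': prefix -- VIOLATION

NO -- this is NOT a valid prefix code. H (1) is a prefix of D (10).


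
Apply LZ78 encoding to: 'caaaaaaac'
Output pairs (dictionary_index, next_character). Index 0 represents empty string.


LZ78 encoding steps:
Dictionary: {0: ''}
Step 1: w='' (idx 0), next='c' -> output (0, 'c'), add 'c' as idx 1
Step 2: w='' (idx 0), next='a' -> output (0, 'a'), add 'a' as idx 2
Step 3: w='a' (idx 2), next='a' -> output (2, 'a'), add 'aa' as idx 3
Step 4: w='aa' (idx 3), next='a' -> output (3, 'a'), add 'aaa' as idx 4
Step 5: w='a' (idx 2), next='c' -> output (2, 'c'), add 'ac' as idx 5


Encoded: [(0, 'c'), (0, 'a'), (2, 'a'), (3, 'a'), (2, 'c')]


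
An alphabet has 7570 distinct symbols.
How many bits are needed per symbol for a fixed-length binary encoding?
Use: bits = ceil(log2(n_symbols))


log2(7570) = 12.8861
Bracket: 2^12 = 4096 < 7570 <= 2^13 = 8192
So ceil(log2(7570)) = 13

bits = ceil(log2(7570)) = ceil(12.8861) = 13 bits


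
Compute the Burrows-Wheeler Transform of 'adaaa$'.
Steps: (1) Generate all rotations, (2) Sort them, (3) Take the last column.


Rotations (sorted):
  0: $adaaa -> last char: a
  1: a$adaa -> last char: a
  2: aa$ada -> last char: a
  3: aaa$ad -> last char: d
  4: adaaa$ -> last char: $
  5: daaa$a -> last char: a


BWT = aaad$a


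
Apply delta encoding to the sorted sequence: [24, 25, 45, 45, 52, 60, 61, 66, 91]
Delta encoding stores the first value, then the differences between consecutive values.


First value: 24
Deltas:
  25 - 24 = 1
  45 - 25 = 20
  45 - 45 = 0
  52 - 45 = 7
  60 - 52 = 8
  61 - 60 = 1
  66 - 61 = 5
  91 - 66 = 25


Delta encoded: [24, 1, 20, 0, 7, 8, 1, 5, 25]


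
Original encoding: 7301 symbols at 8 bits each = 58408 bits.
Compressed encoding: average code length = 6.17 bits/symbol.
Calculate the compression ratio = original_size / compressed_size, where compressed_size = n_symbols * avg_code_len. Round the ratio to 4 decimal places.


original_size = n_symbols * orig_bits = 7301 * 8 = 58408 bits
compressed_size = n_symbols * avg_code_len = 7301 * 6.17 = 45047.17 bits
ratio = original_size / compressed_size = 58408 / 45047.17 = 1.2966

Compression ratio = 1.2966


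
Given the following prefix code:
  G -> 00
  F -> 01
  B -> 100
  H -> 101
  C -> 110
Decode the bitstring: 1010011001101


Decoding step by step:
Bits 101 -> H
Bits 00 -> G
Bits 110 -> C
Bits 01 -> F
Bits 101 -> H


Decoded message: HGCFH


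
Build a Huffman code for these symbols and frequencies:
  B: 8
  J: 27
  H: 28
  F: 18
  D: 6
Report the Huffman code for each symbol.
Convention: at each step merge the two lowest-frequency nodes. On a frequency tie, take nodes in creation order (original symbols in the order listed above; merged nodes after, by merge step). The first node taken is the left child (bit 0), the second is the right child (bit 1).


Huffman tree construction:
Step 1: Merge D(6) + B(8) = 14
Step 2: Merge (D+B)(14) + F(18) = 32
Step 3: Merge J(27) + H(28) = 55
Step 4: Merge ((D+B)+F)(32) + (J+H)(55) = 87
Read each symbol's code off the tree from the root (left child = 0, right child = 1).

Codes:
  B: 001 (length 3)
  J: 10 (length 2)
  H: 11 (length 2)
  F: 01 (length 2)
  D: 000 (length 3)
Average code length: 188/87 = 2.1609 bits/symbol


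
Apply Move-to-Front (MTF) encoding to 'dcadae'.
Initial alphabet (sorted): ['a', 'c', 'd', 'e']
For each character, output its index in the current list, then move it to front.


MTF encoding:
'd': index 2 in ['a', 'c', 'd', 'e'] -> ['d', 'a', 'c', 'e']
'c': index 2 in ['d', 'a', 'c', 'e'] -> ['c', 'd', 'a', 'e']
'a': index 2 in ['c', 'd', 'a', 'e'] -> ['a', 'c', 'd', 'e']
'd': index 2 in ['a', 'c', 'd', 'e'] -> ['d', 'a', 'c', 'e']
'a': index 1 in ['d', 'a', 'c', 'e'] -> ['a', 'd', 'c', 'e']
'e': index 3 in ['a', 'd', 'c', 'e'] -> ['e', 'a', 'd', 'c']


Output: [2, 2, 2, 2, 1, 3]


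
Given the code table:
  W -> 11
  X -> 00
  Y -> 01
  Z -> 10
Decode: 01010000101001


Decoding:
01 -> Y
01 -> Y
00 -> X
00 -> X
10 -> Z
10 -> Z
01 -> Y


Result: YYXXZZY


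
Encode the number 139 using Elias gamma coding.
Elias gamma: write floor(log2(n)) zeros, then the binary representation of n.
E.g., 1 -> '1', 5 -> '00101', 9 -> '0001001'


num_bits = floor(log2(139)) + 1 = 8
leading_zeros = num_bits - 1 = 7
binary(139) = 10001011

Elias gamma(139) = '0000000' + '10001011' = 000000010001011 (15 bits)


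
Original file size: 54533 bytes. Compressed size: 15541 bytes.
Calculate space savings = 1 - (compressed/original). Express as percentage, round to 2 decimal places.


ratio = compressed/original = 15541/54533 = 0.284983
savings = 1 - ratio = 1 - 0.284983 = 0.715017
as a percentage: 0.715017 * 100 = 71.5%

Space savings = 1 - 15541/54533 = 71.5%


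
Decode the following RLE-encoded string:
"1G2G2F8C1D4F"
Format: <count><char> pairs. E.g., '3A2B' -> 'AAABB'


Expanding each <count><char> pair:
  1G -> 'G'
  2G -> 'GG'
  2F -> 'FF'
  8C -> 'CCCCCCCC'
  1D -> 'D'
  4F -> 'FFFF'

Decoded = GGGFFCCCCCCCCDFFFF


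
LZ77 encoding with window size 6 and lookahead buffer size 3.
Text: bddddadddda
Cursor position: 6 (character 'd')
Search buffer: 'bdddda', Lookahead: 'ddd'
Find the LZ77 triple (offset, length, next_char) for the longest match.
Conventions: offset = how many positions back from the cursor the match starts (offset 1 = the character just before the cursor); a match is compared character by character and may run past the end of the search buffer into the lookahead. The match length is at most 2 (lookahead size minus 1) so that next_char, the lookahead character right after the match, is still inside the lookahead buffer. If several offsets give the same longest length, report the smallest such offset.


Try each offset into the search buffer:
  offset=1 (pos 5, char 'a'): match length 0
  offset=2 (pos 4, char 'd'): match length 1
  offset=3 (pos 3, char 'd'): match length 2
  offset=4 (pos 2, char 'd'): match length 2
  offset=5 (pos 1, char 'd'): match length 2
  offset=6 (pos 0, char 'b'): match length 0
Longest match has length 2, found at offsets 3, 4, 5; take the smallest, offset 3.
next_char = character at position 6 + 2 = 8 -> 'd'

Best match: offset=3, length=2 (matching 'dd' starting at position 3)
LZ77 triple: (3, 2, 'd')


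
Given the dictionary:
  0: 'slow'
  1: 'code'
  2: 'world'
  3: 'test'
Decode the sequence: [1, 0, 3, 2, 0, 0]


Look up each index in the dictionary:
  1 -> 'code'
  0 -> 'slow'
  3 -> 'test'
  2 -> 'world'
  0 -> 'slow'
  0 -> 'slow'

Decoded: "code slow test world slow slow"


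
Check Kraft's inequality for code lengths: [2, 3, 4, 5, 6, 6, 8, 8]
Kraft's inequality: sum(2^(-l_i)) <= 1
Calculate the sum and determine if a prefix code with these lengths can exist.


Sum = 2^(-2) + 2^(-3) + 2^(-4) + 2^(-5) + 2^(-6) + 2^(-6) + 2^(-8) + 2^(-8)
    = 0.25 + 0.125 + 0.0625 + 0.03125 + 0.015625 + 0.015625 + 0.00390625 + 0.00390625
    = 130/256 = 0.5078125
Since 0.5078125 <= 1, Kraft's inequality IS satisfied.
A prefix code with these lengths CAN exist.

Kraft sum = 0.5078125. Satisfied.


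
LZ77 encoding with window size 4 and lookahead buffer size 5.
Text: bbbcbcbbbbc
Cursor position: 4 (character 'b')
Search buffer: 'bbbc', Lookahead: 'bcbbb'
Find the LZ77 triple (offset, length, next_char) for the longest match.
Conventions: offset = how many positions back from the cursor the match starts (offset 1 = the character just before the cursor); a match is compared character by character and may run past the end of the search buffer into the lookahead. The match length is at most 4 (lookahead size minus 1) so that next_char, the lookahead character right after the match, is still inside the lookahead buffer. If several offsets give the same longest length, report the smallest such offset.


Try each offset into the search buffer:
  offset=1 (pos 3, char 'c'): match length 0
  offset=2 (pos 2, char 'b'): match length 3
  offset=3 (pos 1, char 'b'): match length 1
  offset=4 (pos 0, char 'b'): match length 1
Longest match has length 3 at offset 2.
next_char = character at position 4 + 3 = 7 -> 'b'

Best match: offset=2, length=3 (matching 'bcb' starting at position 2)
LZ77 triple: (2, 3, 'b')


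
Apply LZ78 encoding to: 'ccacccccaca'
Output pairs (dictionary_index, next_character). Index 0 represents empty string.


LZ78 encoding steps:
Dictionary: {0: ''}
Step 1: w='' (idx 0), next='c' -> output (0, 'c'), add 'c' as idx 1
Step 2: w='c' (idx 1), next='a' -> output (1, 'a'), add 'ca' as idx 2
Step 3: w='c' (idx 1), next='c' -> output (1, 'c'), add 'cc' as idx 3
Step 4: w='cc' (idx 3), next='c' -> output (3, 'c'), add 'ccc' as idx 4
Step 5: w='' (idx 0), next='a' -> output (0, 'a'), add 'a' as idx 5
Step 6: w='ca' (idx 2), end of input -> output (2, '')


Encoded: [(0, 'c'), (1, 'a'), (1, 'c'), (3, 'c'), (0, 'a'), (2, '')]


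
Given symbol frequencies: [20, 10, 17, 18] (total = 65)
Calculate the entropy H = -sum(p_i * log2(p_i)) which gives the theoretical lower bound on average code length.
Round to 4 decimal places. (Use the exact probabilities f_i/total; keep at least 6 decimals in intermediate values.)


Per-symbol terms -p_i * log2(p_i) with p_i = f_i/65:
  p = 20/65 = 0.307692: log2(p) = -1.700440, -p*log2(p) = 0.523212
  p = 10/65 = 0.153846: log2(p) = -2.700440, -p*log2(p) = 0.415452
  p = 17/65 = 0.261538: log2(p) = -1.934905, -p*log2(p) = 0.506052
  p = 18/65 = 0.276923: log2(p) = -1.852443, -p*log2(p) = 0.512984
H = 0.523212 + 0.415452 + 0.506052 + 0.512984 = 1.957700

H = 1.9577 bits/symbol


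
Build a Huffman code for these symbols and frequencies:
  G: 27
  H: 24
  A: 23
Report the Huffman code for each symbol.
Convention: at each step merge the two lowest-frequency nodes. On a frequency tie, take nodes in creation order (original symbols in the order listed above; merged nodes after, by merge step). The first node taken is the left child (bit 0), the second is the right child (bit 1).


Huffman tree construction:
Step 1: Merge A(23) + H(24) = 47
Step 2: Merge G(27) + (A+H)(47) = 74
Read each symbol's code off the tree from the root (left child = 0, right child = 1).

Codes:
  G: 0 (length 1)
  H: 11 (length 2)
  A: 10 (length 2)
Average code length: 121/74 = 1.6351 bits/symbol


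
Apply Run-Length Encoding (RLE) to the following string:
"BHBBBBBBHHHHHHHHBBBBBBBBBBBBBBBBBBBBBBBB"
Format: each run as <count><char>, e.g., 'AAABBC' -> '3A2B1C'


Scanning runs left to right:
  i=0: run of 'B' x 1 -> '1B'
  i=1: run of 'H' x 1 -> '1H'
  i=2: run of 'B' x 6 -> '6B'
  i=8: run of 'H' x 8 -> '8H'
  i=16: run of 'B' x 24 -> '24B'

RLE = 1B1H6B8H24B


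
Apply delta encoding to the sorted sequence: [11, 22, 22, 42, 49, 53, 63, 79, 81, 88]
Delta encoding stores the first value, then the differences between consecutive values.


First value: 11
Deltas:
  22 - 11 = 11
  22 - 22 = 0
  42 - 22 = 20
  49 - 42 = 7
  53 - 49 = 4
  63 - 53 = 10
  79 - 63 = 16
  81 - 79 = 2
  88 - 81 = 7


Delta encoded: [11, 11, 0, 20, 7, 4, 10, 16, 2, 7]


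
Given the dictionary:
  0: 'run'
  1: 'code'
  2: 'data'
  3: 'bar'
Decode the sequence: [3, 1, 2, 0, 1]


Look up each index in the dictionary:
  3 -> 'bar'
  1 -> 'code'
  2 -> 'data'
  0 -> 'run'
  1 -> 'code'

Decoded: "bar code data run code"


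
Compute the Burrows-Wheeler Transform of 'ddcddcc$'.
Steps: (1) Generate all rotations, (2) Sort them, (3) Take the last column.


Rotations (sorted):
  0: $ddcddcc -> last char: c
  1: c$ddcddc -> last char: c
  2: cc$ddcdd -> last char: d
  3: cddcc$dd -> last char: d
  4: dcc$ddcd -> last char: d
  5: dcddcc$d -> last char: d
  6: ddcc$ddc -> last char: c
  7: ddcddcc$ -> last char: $


BWT = ccddddc$


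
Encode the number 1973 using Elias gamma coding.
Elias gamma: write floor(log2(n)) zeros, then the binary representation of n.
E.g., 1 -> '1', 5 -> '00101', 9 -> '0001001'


num_bits = floor(log2(1973)) + 1 = 11
leading_zeros = num_bits - 1 = 10
binary(1973) = 11110110101

Elias gamma(1973) = '0000000000' + '11110110101' = 000000000011110110101 (21 bits)


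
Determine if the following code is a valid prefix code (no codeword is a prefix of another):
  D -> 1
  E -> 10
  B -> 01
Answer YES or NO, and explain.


Checking each pair (does one codeword prefix another?):
  D='1' vs E='10': prefix -- VIOLATION

NO -- this is NOT a valid prefix code. D (1) is a prefix of E (10).


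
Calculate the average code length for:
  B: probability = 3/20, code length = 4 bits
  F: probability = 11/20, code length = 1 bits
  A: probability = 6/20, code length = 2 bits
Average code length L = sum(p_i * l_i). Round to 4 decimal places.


Weighted contributions p_i * l_i:
  B: (3/20) * 4 = 12/20
  F: (11/20) * 1 = 11/20
  A: (6/20) * 2 = 12/20
Sum = (12 + 11 + 12)/20 = 35/20

L = 35/20 = 1.7500 bits/symbol


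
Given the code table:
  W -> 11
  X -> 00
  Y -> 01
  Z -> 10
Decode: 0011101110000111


Decoding:
00 -> X
11 -> W
10 -> Z
11 -> W
10 -> Z
00 -> X
01 -> Y
11 -> W


Result: XWZWZXYW


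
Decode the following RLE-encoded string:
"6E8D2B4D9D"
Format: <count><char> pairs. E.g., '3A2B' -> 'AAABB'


Expanding each <count><char> pair:
  6E -> 'EEEEEE'
  8D -> 'DDDDDDDD'
  2B -> 'BB'
  4D -> 'DDDD'
  9D -> 'DDDDDDDDD'

Decoded = EEEEEEDDDDDDDDBBDDDDDDDDDDDDD


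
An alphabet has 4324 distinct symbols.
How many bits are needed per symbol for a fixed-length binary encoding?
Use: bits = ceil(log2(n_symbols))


log2(4324) = 12.0782
Bracket: 2^12 = 4096 < 4324 <= 2^13 = 8192
So ceil(log2(4324)) = 13

bits = ceil(log2(4324)) = ceil(12.0782) = 13 bits


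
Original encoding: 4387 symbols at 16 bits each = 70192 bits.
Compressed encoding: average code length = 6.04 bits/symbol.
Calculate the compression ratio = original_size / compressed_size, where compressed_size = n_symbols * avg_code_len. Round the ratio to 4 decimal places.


original_size = n_symbols * orig_bits = 4387 * 16 = 70192 bits
compressed_size = n_symbols * avg_code_len = 4387 * 6.04 = 26497.48 bits
ratio = original_size / compressed_size = 70192 / 26497.48 = 2.649

Compression ratio = 2.649


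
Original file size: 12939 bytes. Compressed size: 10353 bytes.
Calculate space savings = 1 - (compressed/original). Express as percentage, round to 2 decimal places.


ratio = compressed/original = 10353/12939 = 0.800139
savings = 1 - ratio = 1 - 0.800139 = 0.199861
as a percentage: 0.199861 * 100 = 19.99%

Space savings = 1 - 10353/12939 = 19.99%


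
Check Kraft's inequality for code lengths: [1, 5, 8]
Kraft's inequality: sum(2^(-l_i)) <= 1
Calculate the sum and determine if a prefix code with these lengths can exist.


Sum = 2^(-1) + 2^(-5) + 2^(-8)
    = 0.5 + 0.03125 + 0.00390625
    = 137/256 = 0.53515625
Since 0.53515625 <= 1, Kraft's inequality IS satisfied.
A prefix code with these lengths CAN exist.

Kraft sum = 0.53515625. Satisfied.


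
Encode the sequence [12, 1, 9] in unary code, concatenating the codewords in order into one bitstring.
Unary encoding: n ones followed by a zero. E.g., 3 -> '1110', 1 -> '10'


Encode each number as n ones followed by a terminating 0:
  12 -> 1111111111110 (13 bits)
  1 -> 10 (2 bits)
  9 -> 1111111110 (10 bits)
Total length = 13 + 2 + 10 = 25 bits.

Unary([12, 1, 9]) = 1111111111110101111111110 (25 bits)


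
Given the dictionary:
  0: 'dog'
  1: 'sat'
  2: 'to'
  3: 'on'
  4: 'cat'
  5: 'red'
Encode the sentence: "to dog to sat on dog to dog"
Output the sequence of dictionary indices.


Look up each word in the dictionary:
  'to' -> 2
  'dog' -> 0
  'to' -> 2
  'sat' -> 1
  'on' -> 3
  'dog' -> 0
  'to' -> 2
  'dog' -> 0

Encoded: [2, 0, 2, 1, 3, 0, 2, 0]


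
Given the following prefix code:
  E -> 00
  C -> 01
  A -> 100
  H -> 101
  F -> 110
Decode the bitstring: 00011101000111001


Decoding step by step:
Bits 00 -> E
Bits 01 -> C
Bits 110 -> F
Bits 100 -> A
Bits 01 -> C
Bits 110 -> F
Bits 01 -> C


Decoded message: ECFACFC


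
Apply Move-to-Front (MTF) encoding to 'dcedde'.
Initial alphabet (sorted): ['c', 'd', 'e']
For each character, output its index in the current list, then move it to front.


MTF encoding:
'd': index 1 in ['c', 'd', 'e'] -> ['d', 'c', 'e']
'c': index 1 in ['d', 'c', 'e'] -> ['c', 'd', 'e']
'e': index 2 in ['c', 'd', 'e'] -> ['e', 'c', 'd']
'd': index 2 in ['e', 'c', 'd'] -> ['d', 'e', 'c']
'd': index 0 in ['d', 'e', 'c'] -> ['d', 'e', 'c']
'e': index 1 in ['d', 'e', 'c'] -> ['e', 'd', 'c']


Output: [1, 1, 2, 2, 0, 1]


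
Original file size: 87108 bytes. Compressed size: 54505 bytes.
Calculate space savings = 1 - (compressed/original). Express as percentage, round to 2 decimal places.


ratio = compressed/original = 54505/87108 = 0.625718
savings = 1 - ratio = 1 - 0.625718 = 0.374282
as a percentage: 0.374282 * 100 = 37.43%

Space savings = 1 - 54505/87108 = 37.43%


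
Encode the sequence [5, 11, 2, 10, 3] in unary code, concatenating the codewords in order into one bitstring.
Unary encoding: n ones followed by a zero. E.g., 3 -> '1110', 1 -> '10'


Encode each number as n ones followed by a terminating 0:
  5 -> 111110 (6 bits)
  11 -> 111111111110 (12 bits)
  2 -> 110 (3 bits)
  10 -> 11111111110 (11 bits)
  3 -> 1110 (4 bits)
Total length = 6 + 12 + 3 + 11 + 4 = 36 bits.

Unary([5, 11, 2, 10, 3]) = 111110111111111110110111111111101110 (36 bits)
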